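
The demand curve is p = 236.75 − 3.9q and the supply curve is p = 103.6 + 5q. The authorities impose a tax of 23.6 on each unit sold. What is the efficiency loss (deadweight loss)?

31.29

Competitive equilibrium: 236.75 − 3.9q = 103.6 + 5q → q* = 14.9607, p* = 178.4034.
With the tax, the buyer price exceeds the seller price by 23.6: (236.75 − 3.9q) − (103.6 + 5q) = 23.6 → q' = 12.309.
Δq = 14.9607 − 12.309 = 2.6517; the wedge equals the tax, 23.6.
Welfare loss = ½ × 2.6517 × 23.6 = 31.29.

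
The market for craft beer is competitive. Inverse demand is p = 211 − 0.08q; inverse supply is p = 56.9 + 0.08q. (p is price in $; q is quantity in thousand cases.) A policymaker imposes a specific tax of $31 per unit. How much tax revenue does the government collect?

Competitive equilibrium: 211 − 0.08q = 56.9 + 0.08q → q* = 963.125, p* = 133.95.
With the tax, the buyer price exceeds the seller price by 31: (211 − 0.08q) − (56.9 + 0.08q) = 31 → q' = 769.375.
Tax revenue = 31 × 769.375 = $23850.625 thousand.

$23850.625 thousand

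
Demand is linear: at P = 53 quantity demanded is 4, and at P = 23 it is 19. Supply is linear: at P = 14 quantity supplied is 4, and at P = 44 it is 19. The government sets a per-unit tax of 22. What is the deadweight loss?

Demand slope = (23 − 53)/(19 − 4) = −2, so P = 61 − 2Q.
Supply slope = (44 − 14)/(19 − 4) = 2, so P = 6 + 2Q.
Competitive equilibrium: 61 − 2Q = 6 + 2Q → Q* = 13.75, P* = 33.5.
With the tax, the buyer price exceeds the seller price by 22: (61 − 2Q) − (6 + 2Q) = 22 → Q' = 8.25.
ΔQ = 13.75 − 8.25 = 5.5; the wedge equals the tax, 22.
The triangle = ½ × 5.5 × 22 = 60.50.

60.50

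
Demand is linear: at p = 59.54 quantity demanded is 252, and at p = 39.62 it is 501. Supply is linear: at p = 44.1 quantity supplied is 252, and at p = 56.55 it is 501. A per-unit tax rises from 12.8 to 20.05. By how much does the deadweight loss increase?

916.01

Demand slope = (39.62 − 59.54)/(501 − 252) = −0.08, so p = 79.7 − 0.08q.
Supply slope = (56.55 − 44.1)/(501 − 252) = 0.05, so p = 31.5 + 0.05q.
Competitive equilibrium: 79.7 − 0.08q = 31.5 + 0.05q → q* = 370.7692, p* = 50.0385.
For a per-unit tax t: Δq = t/0.13, so DWL = ½·t·(t/0.13) = t²/0.26.
At t = 12.8: DWL = 630.154. At t = 20.05: DWL = 1546.163.
Increase = 1546.163 − 630.154 = 916.01.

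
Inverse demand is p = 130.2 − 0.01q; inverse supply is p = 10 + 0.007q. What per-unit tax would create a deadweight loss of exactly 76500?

51

Competitive equilibrium: 130.2 − 0.01q = 10 + 0.007q → q* = 7070.5882, p* = 59.4941.
A tax t gives Δq = t/0.017 and wedge t, so DWL = t²/0.034.
t²/0.034 = 76500 → t² = 2601 → t = 51.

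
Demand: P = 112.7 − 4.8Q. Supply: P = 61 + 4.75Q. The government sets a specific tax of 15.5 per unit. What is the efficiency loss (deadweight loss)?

12.58

Competitive equilibrium: 112.7 − 4.8Q = 61 + 4.75Q → Q* = 5.4136, P* = 86.7147.
With the tax, the buyer price exceeds the seller price by 15.5: (112.7 − 4.8Q) − (61 + 4.75Q) = 15.5 → Q' = 3.7906.
ΔQ = 5.4136 − 3.7906 = 1.623; the wedge equals the tax, 15.5.
The triangle = ½ × 1.623 × 15.5 = 12.58.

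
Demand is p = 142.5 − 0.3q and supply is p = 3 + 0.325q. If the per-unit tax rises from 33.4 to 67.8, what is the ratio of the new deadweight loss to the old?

Competitive equilibrium: 142.5 − 0.3q = 3 + 0.325q → q* = 223.2, p* = 75.54.
For a per-unit tax t: Δq = t/0.625, so DWL = ½·t·(t/0.625) = t²/1.25.
At t = 33.4: DWL = 892.448. At t = 67.8: DWL = 3677.472.
Ratio = (67.8/33.4)² = 4.121.

4.121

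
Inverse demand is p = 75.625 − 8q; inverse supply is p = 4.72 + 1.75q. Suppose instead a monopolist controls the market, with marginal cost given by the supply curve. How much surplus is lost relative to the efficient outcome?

Competitive equilibrium: 75.625 − 8q = 4.72 + 1.75q → q* = 7.2723, p* = 17.4465.
Marginal revenue: MR = 75.625 − 16q. Set MR = MC: 75.625 − 16q = 4.72 + 1.75q → q_m = 3.9946.
Price p_m = 75.625 − 8·3.9946 = 43.6682; MC(q_m) = 4.72 + 1.75·3.9946 = 11.7106.
Competitive q* = 7.2723, so Δq = 3.2777; wedge = 43.6682 − 11.7106 = 31.9576.
Welfare loss = ½ × 3.2777 × 31.9576 = 52.37.

52.37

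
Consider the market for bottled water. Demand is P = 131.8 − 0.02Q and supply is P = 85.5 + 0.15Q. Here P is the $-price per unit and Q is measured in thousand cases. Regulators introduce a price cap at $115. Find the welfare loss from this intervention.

Competitive equilibrium: 131.8 − 0.02Q = 85.5 + 0.15Q → Q* = 272.3529, P* = 126.3529.
At the ceiling P = 115, quantity supplied = (115 − 85.5)/0.15 = 196.6667.
Willingness to pay at Q' = 196.6667: 131.8 − 0.02·196.6667 = 127.8667.
ΔQ = 272.3529 − 196.6667 = 75.6862; wedge = 127.8667 − 115 = 12.8667.
Deadweight loss = ½ × 75.6862 × 12.8667 = $486.92 thousand.

$486.92 thousand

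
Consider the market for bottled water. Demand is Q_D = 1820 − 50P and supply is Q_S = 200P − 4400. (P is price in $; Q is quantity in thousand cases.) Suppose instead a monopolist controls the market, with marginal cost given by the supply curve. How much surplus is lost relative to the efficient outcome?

In inverse form: demand P = 36.4 − 0.02Q, supply P = 22 + 0.005Q.
Competitive equilibrium: 36.4 − 0.02Q = 22 + 0.005Q → Q* = 576, P* = 24.88.
Marginal revenue: MR = 36.4 − 0.04Q. Set MR = MC: 36.4 − 0.04Q = 22 + 0.005Q → Q_m = 320.
Price P_m = 36.4 − 0.02·320 = 30; MC(Q_m) = 22 + 0.005·320 = 23.6.
Competitive Q* = 576, so ΔQ = 256; wedge = 30 − 23.6 = 6.4.
DWL = ½ × 256 × 6.4 = $819.20 thousand.

$819.20 thousand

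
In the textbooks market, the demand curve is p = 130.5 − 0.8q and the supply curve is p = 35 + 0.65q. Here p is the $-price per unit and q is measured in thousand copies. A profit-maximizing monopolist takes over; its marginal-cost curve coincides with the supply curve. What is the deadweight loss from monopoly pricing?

Competitive equilibrium: 130.5 − 0.8q = 35 + 0.65q → q* = 65.8621, p* = 77.8103.
Marginal revenue: MR = 130.5 − 1.6q. Set MR = MC: 130.5 − 1.6q = 35 + 0.65q → q_m = 42.4444.
Price p_m = 130.5 − 0.8·42.4444 = 96.5445; MC(q_m) = 35 + 0.65·42.4444 = 62.5889.
Competitive q* = 65.8621, so Δq = 23.4177; wedge = 96.5445 − 62.5889 = 33.9556.
The triangle = ½ × 23.4177 × 33.9556 = $397.58 thousand.

$397.58 thousand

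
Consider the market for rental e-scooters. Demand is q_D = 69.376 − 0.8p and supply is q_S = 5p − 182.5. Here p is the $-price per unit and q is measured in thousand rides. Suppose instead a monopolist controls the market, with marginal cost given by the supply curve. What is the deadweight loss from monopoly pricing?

$186.40 thousand

In inverse form: demand p = 86.72 − 1.25q, supply p = 36.5 + 0.2q.
Competitive equilibrium: 86.72 − 1.25q = 36.5 + 0.2q → q* = 34.6345, p* = 43.4269.
Marginal revenue: MR = 86.72 − 2.5q. Set MR = MC: 86.72 − 2.5q = 36.5 + 0.2q → q_m = 18.6.
Price p_m = 86.72 − 1.25·18.6 = 63.47; MC(q_m) = 36.5 + 0.2·18.6 = 40.22.
Competitive q* = 34.6345, so Δq = 16.0345; wedge = 63.47 − 40.22 = 23.25.
DWL = ½ × 16.0345 × 23.25 = $186.40 thousand.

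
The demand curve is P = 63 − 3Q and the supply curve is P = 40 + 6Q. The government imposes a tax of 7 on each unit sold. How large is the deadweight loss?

2.72

Competitive equilibrium: 63 − 3Q = 40 + 6Q → Q* = 2.5556, P* = 55.3333.
With the tax, the buyer price exceeds the seller price by 7: (63 − 3Q) − (40 + 6Q) = 7 → Q' = 1.7778.
ΔQ = 2.5556 − 1.7778 = 0.7778; the wedge equals the tax, 7.
Deadweight loss = ½ × 0.7778 × 7 = 2.72.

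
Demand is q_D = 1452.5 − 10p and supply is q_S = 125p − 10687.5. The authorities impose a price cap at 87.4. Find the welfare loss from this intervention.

In inverse form: demand p = 145.25 − 0.1q, supply p = 85.5 + 0.008q.
Competitive equilibrium: 145.25 − 0.1q = 85.5 + 0.008q → q* = 553.2407, p* = 89.9259.
At the ceiling p = 87.4, quantity supplied = (87.4 − 85.5)/0.008 = 237.5.
Willingness to pay at q' = 237.5: 145.25 − 0.1·237.5 = 121.5.
Δq = 553.2407 − 237.5 = 315.7407; wedge = 121.5 − 87.4 = 34.1.
The triangle = ½ × 315.7407 × 34.1 = 5383.38.

5383.38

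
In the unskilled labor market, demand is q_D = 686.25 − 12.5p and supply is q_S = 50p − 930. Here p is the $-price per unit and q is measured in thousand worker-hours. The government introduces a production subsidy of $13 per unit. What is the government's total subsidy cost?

$6409 thousand

In inverse form: demand p = 54.9 − 0.08q, supply p = 18.6 + 0.02q.
Competitive equilibrium: 54.9 − 0.08q = 18.6 + 0.02q → q* = 363, p* = 25.86.
The subsidy lowers effective supply by 13: p = 5.6 + 0.02q.
New quantity: 54.9 − 0.08q = 5.6 + 0.02q → q' = 493.
Total subsidy cost = 13 × 493 = $6409 thousand.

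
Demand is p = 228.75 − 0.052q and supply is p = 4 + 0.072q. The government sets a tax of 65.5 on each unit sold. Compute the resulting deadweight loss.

17299.40

Competitive equilibrium: 228.75 − 0.052q = 4 + 0.072q → q* = 1812.5, p* = 134.5.
With the tax, the buyer price exceeds the seller price by 65.5: (228.75 − 0.052q) − (4 + 0.072q) = 65.5 → q' = 1284.27419.
Δq = 1812.5 − 1284.27419 = 528.22581; the wedge equals the tax, 65.5.
DWL = ½ × 528.22581 × 65.5 = 17299.40.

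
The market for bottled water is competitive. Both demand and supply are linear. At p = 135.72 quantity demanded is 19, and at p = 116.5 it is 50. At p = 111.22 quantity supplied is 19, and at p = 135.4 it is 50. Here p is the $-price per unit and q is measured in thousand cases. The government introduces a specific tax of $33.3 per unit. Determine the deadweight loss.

$396.03 thousand

Demand slope = (116.5 − 135.72)/(50 − 19) = −0.62, so p = 147.5 − 0.62q.
Supply slope = (135.4 − 111.22)/(50 − 19) = 0.78, so p = 96.4 + 0.78q.
Competitive equilibrium: 147.5 − 0.62q = 96.4 + 0.78q → q* = 36.5, p* = 124.87.
With the tax, the buyer price exceeds the seller price by 33.3: (147.5 − 0.62q) − (96.4 + 0.78q) = 33.3 → q' = 12.7143.
Δq = 36.5 − 12.7143 = 23.7857; the wedge equals the tax, 33.3.
DWL = ½ × 23.7857 × 33.3 = $396.03 thousand.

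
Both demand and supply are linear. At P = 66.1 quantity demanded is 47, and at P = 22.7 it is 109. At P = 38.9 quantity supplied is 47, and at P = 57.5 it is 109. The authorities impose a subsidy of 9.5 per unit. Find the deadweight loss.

45.125

Demand slope = (22.7 − 66.1)/(109 − 47) = −0.7, so P = 99 − 0.7Q.
Supply slope = (57.5 − 38.9)/(109 − 47) = 0.3, so P = 24.8 + 0.3Q.
Competitive equilibrium: 99 − 0.7Q = 24.8 + 0.3Q → Q* = 74.2, P* = 47.06.
The subsidy lowers effective supply by 9.5: P = 15.3 + 0.3Q.
New quantity: 99 − 0.7Q = 15.3 + 0.3Q → Q' = 83.7.
Overproduction ΔQ = 83.7 − 74.2 = 9.5; wedge = subsidy = 9.5.
Deadweight loss = ½ × 9.5 × 9.5 = 45.125.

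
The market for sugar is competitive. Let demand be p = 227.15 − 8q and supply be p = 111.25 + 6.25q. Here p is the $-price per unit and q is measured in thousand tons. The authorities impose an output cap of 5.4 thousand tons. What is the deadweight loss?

Competitive equilibrium: 227.15 − 8q = 111.25 + 6.25q → q* = 8.1333, p* = 162.0833.
At q = 5.4: demand price = 227.15 − 8·5.4 = 183.95; supply price = 111.25 + 6.25·5.4 = 145.
Δq = 8.1333 − 5.4 = 2.7333; wedge = 183.95 − 145 = 38.95.
Welfare loss = ½ × 2.7333 × 38.95 = $53.23 thousand.

$53.23 thousand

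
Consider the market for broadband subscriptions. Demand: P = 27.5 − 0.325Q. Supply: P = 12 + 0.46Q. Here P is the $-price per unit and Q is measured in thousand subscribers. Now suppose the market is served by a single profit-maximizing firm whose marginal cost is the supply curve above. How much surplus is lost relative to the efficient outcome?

Competitive equilibrium: 27.5 − 0.325Q = 12 + 0.46Q → Q* = 19.7452, P* = 21.0828.
Marginal revenue: MR = 27.5 − 0.65Q. Set MR = MC: 27.5 − 0.65Q = 12 + 0.46Q → Q_m = 13.964.
Price P_m = 27.5 − 0.325·13.964 = 22.9617; MC(Q_m) = 12 + 0.46·13.964 = 18.4234.
Competitive Q* = 19.7452, so ΔQ = 5.7812; wedge = 22.9617 − 18.4234 = 4.5383.
The triangle = ½ × 5.7812 × 4.5383 = $13.12 thousand.

$13.12 thousand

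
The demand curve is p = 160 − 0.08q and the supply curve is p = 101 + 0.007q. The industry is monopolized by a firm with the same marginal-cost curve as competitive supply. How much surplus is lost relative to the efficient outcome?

Competitive equilibrium: 160 − 0.08q = 101 + 0.007q → q* = 678.16092, p* = 105.74713.
Marginal revenue: MR = 160 − 0.16q. Set MR = MC: 160 − 0.16q = 101 + 0.007q → q_m = 353.29341.
Price p_m = 160 − 0.08·353.29341 = 131.73653; MC(q_m) = 101 + 0.007·353.29341 = 103.47305.
Competitive q* = 678.16092, so Δq = 324.86751; wedge = 131.73653 − 103.47305 = 28.26348.
DWL = ½ × 324.86751 × 28.26348 = 4590.94.

4590.94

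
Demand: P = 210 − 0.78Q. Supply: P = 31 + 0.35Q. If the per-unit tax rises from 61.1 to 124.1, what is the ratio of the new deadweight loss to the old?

4.125

Competitive equilibrium: 210 − 0.78Q = 31 + 0.35Q → Q* = 158.4071, P* = 86.4425.
For a per-unit tax t: ΔQ = t/1.13, so DWL = ½·t·(t/1.13) = t²/2.26.
At t = 61.1: DWL = 1651.863. At t = 124.1: DWL = 6814.518.
Ratio = (124.1/61.1)² = 4.125.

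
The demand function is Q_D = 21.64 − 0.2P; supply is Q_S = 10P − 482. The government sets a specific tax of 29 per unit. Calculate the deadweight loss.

82.45

In inverse form: demand P = 108.2 − 5Q, supply P = 48.2 + 0.1Q.
Competitive equilibrium: 108.2 − 5Q = 48.2 + 0.1Q → Q* = 11.7647, P* = 49.3765.
With the tax, the buyer price exceeds the seller price by 29: (108.2 − 5Q) − (48.2 + 0.1Q) = 29 → Q' = 6.0784.
ΔQ = 11.7647 − 6.0784 = 5.6863; the wedge equals the tax, 29.
Deadweight loss = ½ × 5.6863 × 29 = 82.45.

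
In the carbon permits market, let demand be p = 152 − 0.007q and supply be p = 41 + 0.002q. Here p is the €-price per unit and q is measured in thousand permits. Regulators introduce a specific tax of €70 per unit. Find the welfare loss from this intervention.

Competitive equilibrium: 152 − 0.007q = 41 + 0.002q → q* = 12333.3333, p* = 65.6667.
With the tax, the buyer price exceeds the seller price by 70: (152 − 0.007q) − (41 + 0.002q) = 70 → q' = 4555.5556.
Δq = 12333.3333 − 4555.5556 = 7777.7777; the wedge equals the tax, 70.
DWL = ½ × 7777.7777 × 70 = €272222.22 thousand.

€272222.22 thousand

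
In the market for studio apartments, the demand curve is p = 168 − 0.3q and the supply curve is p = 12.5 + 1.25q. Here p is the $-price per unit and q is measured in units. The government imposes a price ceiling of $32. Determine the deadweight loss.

Competitive equilibrium: 168 − 0.3q = 12.5 + 1.25q → q* = 100.32258, p* = 137.90323.
At the ceiling p = 32, quantity supplied = (32 − 12.5)/1.25 = 15.6.
Willingness to pay at q' = 15.6: 168 − 0.3·15.6 = 163.32.
Δq = 100.32258 − 15.6 = 84.72258; wedge = 163.32 − 32 = 131.32.
The triangle = ½ × 84.72258 × 131.32 = $5562.88.

$5562.88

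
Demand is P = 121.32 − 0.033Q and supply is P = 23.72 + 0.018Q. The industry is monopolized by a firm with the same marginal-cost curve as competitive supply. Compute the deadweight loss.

14413.48

Competitive equilibrium: 121.32 − 0.033Q = 23.72 + 0.018Q → Q* = 1913.72549, P* = 58.167059.
Marginal revenue: MR = 121.32 − 0.066Q. Set MR = MC: 121.32 − 0.066Q = 23.72 + 0.018Q → Q_m = 1161.904762.
Price P_m = 121.32 − 0.033·1161.904762 = 82.977143; MC(Q_m) = 23.72 + 0.018·1161.904762 = 44.634286.
Competitive Q* = 1913.72549, so ΔQ = 751.820728; wedge = 82.977143 − 44.634286 = 38.342857.
DWL = ½ × 751.820728 × 38.342857 = 14413.48.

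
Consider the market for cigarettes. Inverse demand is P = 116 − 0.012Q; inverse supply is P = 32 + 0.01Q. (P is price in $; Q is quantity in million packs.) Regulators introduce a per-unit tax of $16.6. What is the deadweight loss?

$6262.73 million

Competitive equilibrium: 116 − 0.012Q = 32 + 0.01Q → Q* = 3818.1818, P* = 70.1818.
With the tax, the buyer price exceeds the seller price by 16.6: (116 − 0.012Q) − (32 + 0.01Q) = 16.6 → Q' = 3063.6364.
ΔQ = 3818.1818 − 3063.6364 = 754.5454; the wedge equals the tax, 16.6.
Deadweight loss = ½ × 754.5454 × 16.6 = $6262.73 million.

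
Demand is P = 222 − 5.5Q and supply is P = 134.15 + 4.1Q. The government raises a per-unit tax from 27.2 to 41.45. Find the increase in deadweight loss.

50.95

Competitive equilibrium: 222 − 5.5Q = 134.15 + 4.1Q → Q* = 9.151, P* = 171.6693.
For a per-unit tax t: ΔQ = t/9.6, so DWL = ½·t·(t/9.6) = t²/19.2.
At t = 27.2: DWL = 38.533. At t = 41.45: DWL = 89.485.
Increase = 89.485 − 38.533 = 50.95.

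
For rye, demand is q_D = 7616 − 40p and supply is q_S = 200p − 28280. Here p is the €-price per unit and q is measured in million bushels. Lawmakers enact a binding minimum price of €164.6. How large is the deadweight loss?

€5424.03 million

In inverse form: demand p = 190.4 − 0.025q, supply p = 141.4 + 0.005q.
Competitive equilibrium: 190.4 − 0.025q = 141.4 + 0.005q → q* = 1633.3333, p* = 149.5667.
At the floor p = 164.6, quantity demanded = (190.4 − 164.6)/0.025 = 1032.
Sellers' marginal cost at q' = 1032: 141.4 + 0.005·1032 = 146.56.
Δq = 1633.3333 − 1032 = 601.3333; wedge = 164.6 − 146.56 = 18.04.
The triangle = ½ × 601.3333 × 18.04 = €5424.03 million.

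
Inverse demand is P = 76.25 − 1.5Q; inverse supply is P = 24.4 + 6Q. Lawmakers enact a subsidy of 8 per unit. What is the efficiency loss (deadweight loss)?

4.27

Competitive equilibrium: 76.25 − 1.5Q = 24.4 + 6Q → Q* = 6.9133, P* = 65.88.
The subsidy lowers effective supply by 8: P = 16.4 + 6Q.
New quantity: 76.25 − 1.5Q = 16.4 + 6Q → Q' = 7.98.
Overproduction ΔQ = 7.98 − 6.9133 = 1.0667; wedge = subsidy = 8.
Deadweight loss = ½ × 1.0667 × 8 = 4.27.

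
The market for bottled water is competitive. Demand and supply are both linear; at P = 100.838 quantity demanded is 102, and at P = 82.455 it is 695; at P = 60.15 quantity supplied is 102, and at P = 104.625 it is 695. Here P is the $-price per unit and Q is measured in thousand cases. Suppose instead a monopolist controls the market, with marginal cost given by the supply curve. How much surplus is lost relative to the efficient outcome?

Demand slope = (82.455 − 100.838)/(695 − 102) = −0.031, so P = 104 − 0.031Q.
Supply slope = (104.625 − 60.15)/(695 − 102) = 0.075, so P = 52.5 + 0.075Q.
Competitive equilibrium: 104 − 0.031Q = 52.5 + 0.075Q → Q* = 485.8491, P* = 88.9387.
Marginal revenue: MR = 104 − 0.062Q. Set MR = MC: 104 − 0.062Q = 52.5 + 0.075Q → Q_m = 375.9124.
Price P_m = 104 − 0.031·375.9124 = 92.3467; MC(Q_m) = 52.5 + 0.075·375.9124 = 80.6934.
Competitive Q* = 485.8491, so ΔQ = 109.9367; wedge = 92.3467 − 80.6934 = 11.6533.
The triangle = ½ × 109.9367 × 11.6533 = $640.56 thousand.

$640.56 thousand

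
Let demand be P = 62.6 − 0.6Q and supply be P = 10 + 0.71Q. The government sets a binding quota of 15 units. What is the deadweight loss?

Competitive equilibrium: 62.6 − 0.6Q = 10 + 0.71Q → Q* = 40.1527, P* = 38.5084.
At Q = 15: demand price = 62.6 − 0.6·15 = 53.6; supply price = 10 + 0.71·15 = 20.65.
ΔQ = 40.1527 − 15 = 25.1527; wedge = 53.6 − 20.65 = 32.95.
The triangle = ½ × 25.1527 × 32.95 = 414.39.

414.39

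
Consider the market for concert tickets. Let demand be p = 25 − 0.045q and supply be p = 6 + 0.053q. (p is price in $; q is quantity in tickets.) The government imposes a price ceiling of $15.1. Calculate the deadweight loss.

Competitive equilibrium: 25 − 0.045q = 6 + 0.053q → q* = 193.8776, p* = 16.2755.
At the ceiling p = 15.1, quantity supplied = (15.1 − 6)/0.053 = 171.6981.
Willingness to pay at q' = 171.6981: 25 − 0.045·171.6981 = 17.2736.
Δq = 193.8776 − 171.6981 = 22.1795; wedge = 17.2736 − 15.1 = 2.1736.
The triangle = ½ × 22.1795 × 2.1736 = $24.10.

$24.10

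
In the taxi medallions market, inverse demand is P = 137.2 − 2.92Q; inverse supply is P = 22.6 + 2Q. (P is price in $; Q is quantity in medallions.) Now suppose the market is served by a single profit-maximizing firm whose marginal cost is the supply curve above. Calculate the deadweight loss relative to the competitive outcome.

Competitive equilibrium: 137.2 − 2.92Q = 22.6 + 2Q → Q* = 23.29268, P* = 69.18537.
Marginal revenue: MR = 137.2 − 5.84Q. Set MR = MC: 137.2 − 5.84Q = 22.6 + 2Q → Q_m = 14.61735.
Price P_m = 137.2 − 2.92·14.61735 = 94.51734; MC(Q_m) = 22.6 + 2·14.61735 = 51.8347.
Competitive Q* = 23.29268, so ΔQ = 8.67533; wedge = 94.51734 − 51.8347 = 42.68264.
Welfare loss = ½ × 8.67533 × 42.68264 = $185.14.

$185.14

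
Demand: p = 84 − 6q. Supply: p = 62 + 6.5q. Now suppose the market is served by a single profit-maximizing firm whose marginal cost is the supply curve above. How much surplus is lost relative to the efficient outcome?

Competitive equilibrium: 84 − 6q = 62 + 6.5q → q* = 1.76, p* = 73.44.
Marginal revenue: MR = 84 − 12q. Set MR = MC: 84 − 12q = 62 + 6.5q → q_m = 1.1892.
Price p_m = 84 − 6·1.1892 = 76.8648; MC(q_m) = 62 + 6.5·1.1892 = 69.7298.
Competitive q* = 1.76, so Δq = 0.5708; wedge = 76.8648 − 69.7298 = 7.135.
DWL = ½ × 0.5708 × 7.135 = 2.04.

2.04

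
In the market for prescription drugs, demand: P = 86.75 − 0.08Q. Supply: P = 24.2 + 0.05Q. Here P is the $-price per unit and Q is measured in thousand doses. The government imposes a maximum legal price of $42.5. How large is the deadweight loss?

$861.93 thousand

Competitive equilibrium: 86.75 − 0.08Q = 24.2 + 0.05Q → Q* = 481.1538, P* = 48.2577.
At the ceiling P = 42.5, quantity supplied = (42.5 − 24.2)/0.05 = 366.
Willingness to pay at Q' = 366: 86.75 − 0.08·366 = 57.47.
ΔQ = 481.1538 − 366 = 115.1538; wedge = 57.47 − 42.5 = 14.97.
DWL = ½ × 115.1538 × 14.97 = $861.93 thousand.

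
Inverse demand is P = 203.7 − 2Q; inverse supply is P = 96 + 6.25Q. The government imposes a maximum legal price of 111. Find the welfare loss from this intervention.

468.27

Competitive equilibrium: 203.7 − 2Q = 96 + 6.25Q → Q* = 13.0545, P* = 177.5909.
At the ceiling P = 111, quantity supplied = (111 − 96)/6.25 = 2.4.
Willingness to pay at Q' = 2.4: 203.7 − 2·2.4 = 198.9.
ΔQ = 13.0545 − 2.4 = 10.6545; wedge = 198.9 − 111 = 87.9.
Welfare loss = ½ × 10.6545 × 87.9 = 468.27.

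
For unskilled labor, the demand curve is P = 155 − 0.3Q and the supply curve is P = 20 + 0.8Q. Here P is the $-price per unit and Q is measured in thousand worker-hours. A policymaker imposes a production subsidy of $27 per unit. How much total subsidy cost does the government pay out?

$3976.36 thousand

Competitive equilibrium: 155 − 0.3Q = 20 + 0.8Q → Q* = 122.7273, P* = 118.1818.
The subsidy lowers effective supply by 27: P = 0.8Q − 7.
New quantity: 155 − 0.3Q = 0.8Q − 7 → Q' = 147.2727.
Total subsidy cost = 27 × 147.2727 = $3976.36 thousand.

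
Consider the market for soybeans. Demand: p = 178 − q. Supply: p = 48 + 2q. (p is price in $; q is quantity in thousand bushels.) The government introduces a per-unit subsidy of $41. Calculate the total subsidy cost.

$2337 thousand

Competitive equilibrium: 178 − q = 48 + 2q → q* = 43.3333, p* = 134.6667.
The subsidy lowers effective supply by 41: p = 7 + 2q.
New quantity: 178 − q = 7 + 2q → q' = 57.
Total subsidy cost = 41 × 57 = $2337 thousand.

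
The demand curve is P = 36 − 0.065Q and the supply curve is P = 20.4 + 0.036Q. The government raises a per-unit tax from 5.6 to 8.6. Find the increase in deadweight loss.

210.89

Competitive equilibrium: 36 − 0.065Q = 20.4 + 0.036Q → Q* = 154.4554, P* = 25.9604.
For a per-unit tax t: ΔQ = t/0.101, so DWL = ½·t·(t/0.101) = t²/0.202.
At t = 5.6: DWL = 155.248. At t = 8.6: DWL = 366.139.
Increase = 366.139 − 155.248 = 210.89.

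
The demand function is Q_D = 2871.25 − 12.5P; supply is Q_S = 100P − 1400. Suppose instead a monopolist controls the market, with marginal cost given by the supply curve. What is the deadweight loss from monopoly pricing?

In inverse form: demand P = 229.7 − 0.08Q, supply P = 14 + 0.01Q.
Competitive equilibrium: 229.7 − 0.08Q = 14 + 0.01Q → Q* = 2396.66667, P* = 37.96667.
Marginal revenue: MR = 229.7 − 0.16Q. Set MR = MC: 229.7 − 0.16Q = 14 + 0.01Q → Q_m = 1268.82353.
Price P_m = 229.7 − 0.08·1268.82353 = 128.19412; MC(Q_m) = 14 + 0.01·1268.82353 = 26.68824.
Competitive Q* = 2396.66667, so ΔQ = 1127.84314; wedge = 128.19412 − 26.68824 = 101.50588.
Welfare loss = ½ × 1127.84314 × 101.50588 = 57241.36.

57241.36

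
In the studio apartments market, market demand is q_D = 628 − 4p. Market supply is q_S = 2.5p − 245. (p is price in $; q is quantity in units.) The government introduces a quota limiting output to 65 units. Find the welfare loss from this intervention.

$215.82

In inverse form: demand p = 157 − 0.25q, supply p = 98 + 0.4q.
Competitive equilibrium: 157 − 0.25q = 98 + 0.4q → q* = 90.7692, p* = 134.3077.
At q = 65: demand price = 157 − 0.25·65 = 140.75; supply price = 98 + 0.4·65 = 124.
Δq = 90.7692 − 65 = 25.7692; wedge = 140.75 − 124 = 16.75.
DWL = ½ × 25.7692 × 16.75 = $215.82.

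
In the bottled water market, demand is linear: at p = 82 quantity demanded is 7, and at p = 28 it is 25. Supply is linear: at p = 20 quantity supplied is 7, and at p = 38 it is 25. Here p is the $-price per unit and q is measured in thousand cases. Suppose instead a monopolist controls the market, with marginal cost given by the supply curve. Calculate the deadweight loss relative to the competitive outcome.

$185.97 thousand

Demand slope = (28 − 82)/(25 − 7) = −3, so p = 103 − 3q.
Supply slope = (38 − 20)/(25 − 7) = 1, so p = 13 + q.
Competitive equilibrium: 103 − 3q = 13 + q → q* = 22.5, p* = 35.5.
Marginal revenue: MR = 103 − 6q. Set MR = MC: 103 − 6q = 13 + q → q_m = 12.8571.
Price p_m = 103 − 3·12.8571 = 64.4287; MC(q_m) = 13 + 1·12.8571 = 25.8571.
Competitive q* = 22.5, so Δq = 9.6429; wedge = 64.4287 − 25.8571 = 38.5716.
The triangle = ½ × 9.6429 × 38.5716 = $185.97 thousand.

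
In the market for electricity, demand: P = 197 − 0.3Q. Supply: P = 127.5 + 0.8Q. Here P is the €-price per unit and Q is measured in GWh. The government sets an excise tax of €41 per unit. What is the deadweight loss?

€764.09

Competitive equilibrium: 197 − 0.3Q = 127.5 + 0.8Q → Q* = 63.1818, P* = 178.0455.
With the tax, the buyer price exceeds the seller price by 41: (197 − 0.3Q) − (127.5 + 0.8Q) = 41 → Q' = 25.9091.
ΔQ = 63.1818 − 25.9091 = 37.2727; the wedge equals the tax, 41.
Deadweight loss = ½ × 37.2727 × 41 = €764.09.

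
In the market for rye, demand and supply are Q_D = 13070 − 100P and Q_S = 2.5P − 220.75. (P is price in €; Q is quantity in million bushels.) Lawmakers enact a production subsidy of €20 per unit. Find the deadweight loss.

€487.80 million

In inverse form: demand P = 130.7 − 0.01Q, supply P = 88.3 + 0.4Q.
Competitive equilibrium: 130.7 − 0.01Q = 88.3 + 0.4Q → Q* = 103.41463, P* = 129.66585.
The subsidy lowers effective supply by 20: P = 68.3 + 0.4Q.
New quantity: 130.7 − 0.01Q = 68.3 + 0.4Q → Q' = 152.19512.
Overproduction ΔQ = 152.19512 − 103.41463 = 48.78049; wedge = subsidy = 20.
The triangle = ½ × 48.78049 × 20 = €487.80 million.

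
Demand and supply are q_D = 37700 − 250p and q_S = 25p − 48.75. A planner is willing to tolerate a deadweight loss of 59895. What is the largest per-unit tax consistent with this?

72.6

In inverse form: demand p = 150.8 − 0.004q, supply p = 1.95 + 0.04q.
Competitive equilibrium: 150.8 − 0.004q = 1.95 + 0.04q → q* = 3382.9545, p* = 137.2682.
A tax t gives Δq = t/0.044 and wedge t, so DWL = t²/0.088.
t²/0.088 = 59895 → t² = 5270.76 → t = 72.6.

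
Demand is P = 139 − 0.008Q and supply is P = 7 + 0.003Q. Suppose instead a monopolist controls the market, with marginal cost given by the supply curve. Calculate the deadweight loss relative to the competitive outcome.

Competitive equilibrium: 139 − 0.008Q = 7 + 0.003Q → Q* = 12000, P* = 43.
Marginal revenue: MR = 139 − 0.016Q. Set MR = MC: 139 − 0.016Q = 7 + 0.003Q → Q_m = 6947.368421.
Price P_m = 139 − 0.008·6947.368421 = 83.421053; MC(Q_m) = 7 + 0.003·6947.368421 = 27.842105.
Competitive Q* = 12000, so ΔQ = 5052.631579; wedge = 83.421053 − 27.842105 = 55.578948.
Welfare loss = ½ × 5052.631579 × 55.578948 = 140409.97.

140409.97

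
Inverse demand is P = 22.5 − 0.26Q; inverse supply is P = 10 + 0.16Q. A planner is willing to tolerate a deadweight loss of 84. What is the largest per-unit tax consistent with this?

Competitive equilibrium: 22.5 − 0.26Q = 10 + 0.16Q → Q* = 29.7619, P* = 14.7619.
A tax t gives ΔQ = t/0.42 and wedge t, so DWL = t²/0.84.
t²/0.84 = 84 → t² = 70.56 → t = 8.4.

8.4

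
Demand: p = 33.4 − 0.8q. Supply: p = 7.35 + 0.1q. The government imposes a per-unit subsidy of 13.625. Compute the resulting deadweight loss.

103.13

Competitive equilibrium: 33.4 − 0.8q = 7.35 + 0.1q → q* = 28.9444, p* = 10.2444.
The subsidy lowers effective supply by 13.625: p = 0.1q − 6.275.
New quantity: 33.4 − 0.8q = 0.1q − 6.275 → q' = 44.0833.
Overproduction Δq = 44.0833 − 28.9444 = 15.1389; wedge = subsidy = 13.625.
The triangle = ½ × 15.1389 × 13.625 = 103.13.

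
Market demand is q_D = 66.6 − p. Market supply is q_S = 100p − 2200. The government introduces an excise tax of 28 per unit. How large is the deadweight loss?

In inverse form: demand p = 66.6 − q, supply p = 22 + 0.01q.
Competitive equilibrium: 66.6 − q = 22 + 0.01q → q* = 44.1584, p* = 22.4416.
With the tax, the buyer price exceeds the seller price by 28: (66.6 − q) − (22 + 0.01q) = 28 → q' = 16.4356.
Δq = 44.1584 − 16.4356 = 27.7228; the wedge equals the tax, 28.
The triangle = ½ × 27.7228 × 28 = 388.12.

388.12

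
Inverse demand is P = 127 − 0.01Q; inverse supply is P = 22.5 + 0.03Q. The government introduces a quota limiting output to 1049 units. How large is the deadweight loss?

Competitive equilibrium: 127 − 0.01Q = 22.5 + 0.03Q → Q* = 2612.5, P* = 100.875.
At Q = 1049: demand price = 127 − 0.01·1049 = 116.51; supply price = 22.5 + 0.03·1049 = 53.97.
ΔQ = 2612.5 − 1049 = 1563.5; wedge = 116.51 − 53.97 = 62.54.
DWL = ½ × 1563.5 × 62.54 = 48890.645.

48890.645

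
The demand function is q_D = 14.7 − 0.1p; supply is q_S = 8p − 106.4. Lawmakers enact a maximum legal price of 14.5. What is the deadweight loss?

65.79

In inverse form: demand p = 147 − 10q, supply p = 13.3 + 0.125q.
Competitive equilibrium: 147 − 10q = 13.3 + 0.125q → q* = 13.2049, p* = 14.9506.
At the ceiling p = 14.5, quantity supplied = (14.5 − 13.3)/0.125 = 9.6.
Willingness to pay at q' = 9.6: 147 − 10·9.6 = 51.
Δq = 13.2049 − 9.6 = 3.6049; wedge = 51 − 14.5 = 36.5.
The triangle = ½ × 3.6049 × 36.5 = 65.79.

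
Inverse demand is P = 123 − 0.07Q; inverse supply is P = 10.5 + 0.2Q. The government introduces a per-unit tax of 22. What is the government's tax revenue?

Competitive equilibrium: 123 − 0.07Q = 10.5 + 0.2Q → Q* = 416.6667, P* = 93.8333.
With the tax, the buyer price exceeds the seller price by 22: (123 − 0.07Q) − (10.5 + 0.2Q) = 22 → Q' = 335.1852.
Tax revenue = 22 × 335.1852 = 7374.07.

7374.07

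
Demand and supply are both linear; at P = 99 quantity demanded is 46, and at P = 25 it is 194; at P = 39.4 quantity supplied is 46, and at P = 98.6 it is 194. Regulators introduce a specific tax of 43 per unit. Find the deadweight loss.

1027.22

Demand slope = (25 − 99)/(194 − 46) = −0.5, so P = 122 − 0.5Q.
Supply slope = (98.6 − 39.4)/(194 − 46) = 0.4, so P = 21 + 0.4Q.
Competitive equilibrium: 122 − 0.5Q = 21 + 0.4Q → Q* = 112.2222, P* = 65.8889.
With the tax, the buyer price exceeds the seller price by 43: (122 − 0.5Q) − (21 + 0.4Q) = 43 → Q' = 64.4444.
ΔQ = 112.2222 − 64.4444 = 47.7778; the wedge equals the tax, 43.
Welfare loss = ½ × 47.7778 × 43 = 1027.22.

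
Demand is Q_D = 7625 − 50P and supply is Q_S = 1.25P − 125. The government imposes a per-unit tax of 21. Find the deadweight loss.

268.90

In inverse form: demand P = 152.5 − 0.02Q, supply P = 100 + 0.8Q.
Competitive equilibrium: 152.5 − 0.02Q = 100 + 0.8Q → Q* = 64.0244, P* = 151.2195.
With the tax, the buyer price exceeds the seller price by 21: (152.5 − 0.02Q) − (100 + 0.8Q) = 21 → Q' = 38.4146.
ΔQ = 64.0244 − 38.4146 = 25.6098; the wedge equals the tax, 21.
DWL = ½ × 25.6098 × 21 = 268.90.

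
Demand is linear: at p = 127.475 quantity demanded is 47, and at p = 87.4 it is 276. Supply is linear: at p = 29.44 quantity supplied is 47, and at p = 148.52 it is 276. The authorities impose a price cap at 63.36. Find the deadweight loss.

1998.02

Demand slope = (87.4 − 127.475)/(276 − 47) = −0.175, so p = 135.7 − 0.175q.
Supply slope = (148.52 − 29.44)/(276 − 47) = 0.52, so p = 5 + 0.52q.
Competitive equilibrium: 135.7 − 0.175q = 5 + 0.52q → q* = 188.0576, p* = 102.7899.
At the ceiling p = 63.36, quantity supplied = (63.36 − 5)/0.52 = 112.2308.
Willingness to pay at q' = 112.2308: 135.7 − 0.175·112.2308 = 116.0596.
Δq = 188.0576 − 112.2308 = 75.8268; wedge = 116.0596 − 63.36 = 52.6996.
The triangle = ½ × 75.8268 × 52.6996 = 1998.02.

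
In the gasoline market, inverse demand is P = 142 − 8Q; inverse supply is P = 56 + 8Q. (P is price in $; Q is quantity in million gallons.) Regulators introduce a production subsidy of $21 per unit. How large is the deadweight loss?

Competitive equilibrium: 142 − 8Q = 56 + 8Q → Q* = 5.375, P* = 99.
The subsidy lowers effective supply by 21: P = 35 + 8Q.
New quantity: 142 − 8Q = 35 + 8Q → Q' = 6.6875.
Overproduction ΔQ = 6.6875 − 5.375 = 1.3125; wedge = subsidy = 21.
The triangle = ½ × 1.3125 × 21 = $13.78 million.

$13.78 million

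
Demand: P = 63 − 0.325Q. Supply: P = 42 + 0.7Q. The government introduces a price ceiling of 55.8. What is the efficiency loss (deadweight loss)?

0.31

Competitive equilibrium: 63 − 0.325Q = 42 + 0.7Q → Q* = 20.4878, P* = 56.3415.
At the ceiling P = 55.8, quantity supplied = (55.8 − 42)/0.7 = 19.7143.
Willingness to pay at Q' = 19.7143: 63 − 0.325·19.7143 = 56.5929.
ΔQ = 20.4878 − 19.7143 = 0.7735; wedge = 56.5929 − 55.8 = 0.7929.
DWL = ½ × 0.7735 × 0.7929 = 0.31.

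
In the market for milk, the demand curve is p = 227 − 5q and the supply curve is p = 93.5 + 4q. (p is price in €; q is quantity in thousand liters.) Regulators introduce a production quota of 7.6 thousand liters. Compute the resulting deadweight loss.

Competitive equilibrium: 227 − 5q = 93.5 + 4q → q* = 14.83333, p* = 152.83333.
At q = 7.6: demand price = 227 − 5·7.6 = 189; supply price = 93.5 + 4·7.6 = 123.9.
Δq = 14.83333 − 7.6 = 7.23333; wedge = 189 − 123.9 = 65.1.
Deadweight loss = ½ × 7.23333 × 65.1 = €235.445 thousand.

€235.445 thousand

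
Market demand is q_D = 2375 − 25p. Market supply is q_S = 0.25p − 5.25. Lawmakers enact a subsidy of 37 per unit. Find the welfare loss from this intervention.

169.43

In inverse form: demand p = 95 − 0.04q, supply p = 21 + 4q.
Competitive equilibrium: 95 − 0.04q = 21 + 4q → q* = 18.3168, p* = 94.2673.
The subsidy lowers effective supply by 37: p = 4q − 16.
New quantity: 95 − 0.04q = 4q − 16 → q' = 27.4752.
Overproduction Δq = 27.4752 − 18.3168 = 9.1584; wedge = subsidy = 37.
Deadweight loss = ½ × 9.1584 × 37 = 169.43.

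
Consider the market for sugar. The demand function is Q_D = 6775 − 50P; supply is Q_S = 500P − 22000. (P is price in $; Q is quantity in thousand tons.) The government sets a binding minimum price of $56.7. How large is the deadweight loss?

$528.01 thousand

In inverse form: demand P = 135.5 − 0.02Q, supply P = 44 + 0.002Q.
Competitive equilibrium: 135.5 − 0.02Q = 44 + 0.002Q → Q* = 4159.0909, P* = 52.3182.
At the floor P = 56.7, quantity demanded = (135.5 − 56.7)/0.02 = 3940.
Sellers' marginal cost at Q' = 3940: 44 + 0.002·3940 = 51.88.
ΔQ = 4159.0909 − 3940 = 219.0909; wedge = 56.7 − 51.88 = 4.82.
DWL = ½ × 219.0909 × 4.82 = $528.01 thousand.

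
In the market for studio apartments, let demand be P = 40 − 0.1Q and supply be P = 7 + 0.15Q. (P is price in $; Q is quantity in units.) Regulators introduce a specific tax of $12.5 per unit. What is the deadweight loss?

Competitive equilibrium: 40 − 0.1Q = 7 + 0.15Q → Q* = 132, P* = 26.8.
With the tax, the buyer price exceeds the seller price by 12.5: (40 − 0.1Q) − (7 + 0.15Q) = 12.5 → Q' = 82.
ΔQ = 132 − 82 = 50; the wedge equals the tax, 12.5.
DWL = ½ × 50 × 12.5 = $312.50.

$312.50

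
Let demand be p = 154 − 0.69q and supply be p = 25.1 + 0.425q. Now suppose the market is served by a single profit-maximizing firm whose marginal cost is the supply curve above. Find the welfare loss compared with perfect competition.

1088.79

Competitive equilibrium: 154 − 0.69q = 25.1 + 0.425q → q* = 115.6054, p* = 74.2323.
Marginal revenue: MR = 154 − 1.38q. Set MR = MC: 154 − 1.38q = 25.1 + 0.425q → q_m = 71.4127.
Price p_m = 154 − 0.69·71.4127 = 104.7252; MC(q_m) = 25.1 + 0.425·71.4127 = 55.4504.
Competitive q* = 115.6054, so Δq = 44.1927; wedge = 104.7252 − 55.4504 = 49.2748.
Deadweight loss = ½ × 44.1927 × 49.2748 = 1088.79.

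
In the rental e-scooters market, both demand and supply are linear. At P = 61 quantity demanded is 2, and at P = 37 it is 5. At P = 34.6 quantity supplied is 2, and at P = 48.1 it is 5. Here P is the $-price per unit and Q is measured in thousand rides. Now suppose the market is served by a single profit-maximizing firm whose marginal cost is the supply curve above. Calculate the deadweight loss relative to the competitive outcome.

Demand slope = (37 − 61)/(5 − 2) = −8, so P = 77 − 8Q.
Supply slope = (48.1 − 34.6)/(5 − 2) = 4.5, so P = 25.6 + 4.5Q.
Competitive equilibrium: 77 − 8Q = 25.6 + 4.5Q → Q* = 4.112, P* = 44.104.
Marginal revenue: MR = 77 − 16Q. Set MR = MC: 77 − 16Q = 25.6 + 4.5Q → Q_m = 2.5073.
Price P_m = 77 − 8·2.5073 = 56.9416; MC(Q_m) = 25.6 + 4.5·2.5073 = 36.8829.
Competitive Q* = 4.112, so ΔQ = 1.6047; wedge = 56.9416 − 36.8829 = 20.0587.
Welfare loss = ½ × 1.6047 × 20.0587 = $16.09 thousand.

$16.09 thousand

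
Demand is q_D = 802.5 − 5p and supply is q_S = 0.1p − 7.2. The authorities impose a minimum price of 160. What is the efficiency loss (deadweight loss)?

In inverse form: demand p = 160.5 − 0.2q, supply p = 72 + 10q.
Competitive equilibrium: 160.5 − 0.2q = 72 + 10q → q* = 8.6765, p* = 158.7647.
At the floor p = 160, quantity demanded = (160.5 − 160)/0.2 = 2.5.
Sellers' marginal cost at q' = 2.5: 72 + 10·2.5 = 97.
Δq = 8.6765 − 2.5 = 6.1765; wedge = 160 − 97 = 63.
The triangle = ½ × 6.1765 × 63 = 194.56.

194.56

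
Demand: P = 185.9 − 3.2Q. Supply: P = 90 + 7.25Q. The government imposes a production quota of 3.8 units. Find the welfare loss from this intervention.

151.07

Competitive equilibrium: 185.9 − 3.2Q = 90 + 7.25Q → Q* = 9.177, P* = 156.5335.
At Q = 3.8: demand price = 185.9 − 3.2·3.8 = 173.74; supply price = 90 + 7.25·3.8 = 117.55.
ΔQ = 9.177 − 3.8 = 5.377; wedge = 173.74 − 117.55 = 56.19.
The triangle = ½ × 5.377 × 56.19 = 151.07.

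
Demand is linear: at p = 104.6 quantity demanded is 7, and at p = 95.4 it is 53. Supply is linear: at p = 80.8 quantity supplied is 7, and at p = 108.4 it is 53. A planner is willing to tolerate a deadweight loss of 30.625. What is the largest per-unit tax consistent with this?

Demand slope = (95.4 − 104.6)/(53 − 7) = −0.2, so p = 106 − 0.2q.
Supply slope = (108.4 − 80.8)/(53 − 7) = 0.6, so p = 76.6 + 0.6q.
Competitive equilibrium: 106 − 0.2q = 76.6 + 0.6q → q* = 36.75, p* = 98.65.
A tax t gives Δq = t/0.8 and wedge t, so DWL = t²/1.6.
t²/1.6 = 30.625 → t² = 49 → t = 7.

7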